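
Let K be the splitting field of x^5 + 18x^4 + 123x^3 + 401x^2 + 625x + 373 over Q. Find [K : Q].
The degree of the splitting field over Q equals the order of the Galois group, so first determine the group. The polynomial f is an irreducible quintic over Q, so G = Gal(f/Q) is a transitive subgroup of S_5: one of C_5 (5T1, order 5), D_5 (5T2, order 10), F_20 (5T3, order 20), A_5 (5T4, order 60) or S_5 (5T5, order 120). The discriminant of f is 14641 = 121^2, a perfect square, so G is contained in A_5. The transitive groups of degree 5 contained in A_5 are: C_5 (5T1, order 5), D_5 (5T2, order 10), A_5 (5T4, order 60). By Dedekind's theorem, for a prime p not dividing disc(f) the degrees of the irreducible factors of f mod p form the cycle type of an element of G. Factoring f modulo the 14 such primes p <= 47 (skipping 11, which divides the discriminant), each new pattern first appears at: mod 2: f = (x^5 + x^3 + x^2 + x + 1), pattern 5; mod 23: f = (x + 5)(x + 19)(x + 20)(x + 21)(x + 22), pattern 1+1+1+1+1. No other pattern occurs in this range, so the set of observed cycle types is {5, 1+1+1+1+1}. The candidates containing elements of all these cycle types are C_5 (5T1) of order 5, D_5 (5T2) of order 10, A_5 (5T4) of order 60; the others are excluded. The observed types are precisely the cycle types that occur in C_5 (5T1). Each of the other remaining candidates has further cycle types, and by the Chebotarev density theorem the matching factorization patterns would occur for a proportion of primes equal to their share of the group: D_5 (5T2) additionally contains elements of type 2+2+1 (5 of its 10 elements, about 50% of primes); A_5 (5T4) additionally contains elements of type 3+1+1, 2+2+1 (35 of its 60 elements, about 58% of primes). None of the 14 primes tested shows any such pattern (for each of these groups the chance of that is below 10^-4), which rules them out. Hence G = C_5 (5T1), of order 5. The Galois group C_5 (5T1) has order 5, so the splitting field has degree 5 over Q.

5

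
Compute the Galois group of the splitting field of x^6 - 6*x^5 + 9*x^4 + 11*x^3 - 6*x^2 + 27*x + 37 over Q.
C_6

The polynomial f is an irreducible sextic over Q, so G = Gal(f/Q) is one of the 16 transitive subgroups 6T1, ..., 6T16 of S_6. The discriminant of f is -63822230816067, which is not a perfect square, so G is not contained in A_6. The transitive groups of degree 6 not contained in A_6 are: C_6 (6T1, order 6), S_3 (6T2, order 6), D_6 (6T3, order 12), C_3 x S_3 (6T5, order 18), A_4 x C_2 (6T6, order 24), S_4 (6T8, order 24), S_3 x S_3 (6T9, order 36), S_4 x C_2 (6T11, order 48), (S_3 x S_3) : C_2 (6T13, order 72), PGL(2,5) (6T14, order 120), S_6 (6T16, order 720). By Dedekind's theorem, for a prime p not dividing disc(f) the degrees of the irreducible factors of f mod p form the cycle type of an element of G. Factoring f modulo the 37 such primes p <= 173 (skipping 3, 19, 37, which divide the discriminant), each new pattern first appears at: mod 2: f = (x^6 + x^4 + x^3 + x + 1), pattern 6; mod 7: f = (x^3 + 4x^2 + x + 6)(x^3 + 4x^2 + 6x + 5), pattern 3+3; mod 17: f = (x^2 + 12)(x^2 + 13x + 11)(x^2 + 15x + 12), pattern 2+2+2; mod 73: f = (x + 14)(x + 27)(x + 44)(x + 63)(x + 66)(x + 72), pattern 1+1+1+1+1+1. No other pattern occurs in this range, so the set of observed cycle types is {6, 3+3, 2+2+2, 1+1+1+1+1+1}. The candidates containing elements of all these cycle types are C_6 (6T1) of order 6, D_6 (6T3) of order 12, C_3 x S_3 (6T5) of order 18, A_4 x C_2 (6T6) of order 24, S_3 x S_3 (6T9) of order 36, S_4 x C_2 (6T11) of order 48, (S_3 x S_3) : C_2 (6T13) of order 72, PGL(2,5) (6T14) of order 120, S_6 (6T16) of order 720; the others are excluded. The observed types are precisely the cycle types that occur in C_6 (6T1). Each of the other remaining candidates has further cycle types, and by the Chebotarev density theorem the matching factorization patterns would occur for a proportion of primes equal to their share of the group: D_6 (6T3) additionally contains elements of type 2+2+1+1 (3 of its 12 elements, about 25% of primes); C_3 x S_3 (6T5) additionally contains elements of type 3+1+1+1 (4 of its 18 elements, about 22% of primes); A_4 x C_2 (6T6) additionally contains elements of type 2+2+1+1, 2+1+1+1+1 (6 of its 24 elements, about 25% of primes); S_3 x S_3 (6T9) additionally contains elements of type 3+1+1+1, 2+2+1+1 (13 of its 36 elements, about 36% of primes); S_4 x C_2 (6T11) additionally contains elements of type 4+2, 4+1+1, 2+2+1+1, 2+1+1+1+1 (24 of its 48 elements, about 50% of primes); (S_3 x S_3) : C_2 (6T13) additionally contains elements of type 4+2, 3+2+1, 3+1+1+1, 2+2+1+1, 2+1+1+1+1 (49 of its 72 elements, about 68% of primes); PGL(2,5) (6T14) additionally contains elements of type 5+1, 4+1+1, 2+2+1+1 (69 of its 120 elements, about 58% of primes); S_6 (6T16) additionally contains elements of type 5+1, 4+2, 4+1+1, 3+2+1, 3+1+1+1, 2+2+1+1, 2+1+1+1+1 (544 of its 720 elements, about 76% of primes). None of the 37 primes tested shows any such pattern (for each of these groups the chance of that is below 10^-4), which rules them out. Hence G = C_6 (6T1), of order 6.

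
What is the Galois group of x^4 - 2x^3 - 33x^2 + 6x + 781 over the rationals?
S_4

The polynomial is an irreducible quartic over Q and its discriminant is 42455559424, which is not a perfect square, so the Galois group is not contained in A_4. The resolvent cubic y^3 + 33*y^2 - 3136*y - 106252 is irreducible over Q. An irreducible resolvent with non-square discriminant gives S_4.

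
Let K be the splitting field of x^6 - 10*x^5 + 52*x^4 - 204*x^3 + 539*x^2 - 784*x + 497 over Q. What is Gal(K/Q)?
A_4, A_4 acting on 6 points

The polynomial f is an irreducible sextic over Q, so G = Gal(f/Q) is one of the 16 transitive subgroups 6T1, ..., 6T16 of S_6. The discriminant of f is 210059107349056 = 14493416^2, a perfect square, so G is contained in A_6. The transitive groups of degree 6 contained in A_6 are: A_4 (6T4, order 12), S_4 (6T7, order 24), (C_3 x C_3) : C_4 (6T10, order 36), PSL(2,5) (6T12, order 60), A_6 (6T15, order 360). By Dedekind's theorem, for a prime p not dividing disc(f) the degrees of the irreducible factors of f mod p form the cycle type of an element of G. Factoring f modulo the 33 such primes p <= 149 (skipping 2, 7, which divide the discriminant), each new pattern first appears at: mod 3: f = (x^3 + x^2 + x + 2)(x^3 + x^2 + 2x + 1), pattern 3+3; mod 13: f = (x + 3)(x + 12)(x^2 + 6x + 7)(x^2 + 8x + 11), pattern 2+2+1+1. No other pattern occurs in this range, so the set of observed cycle types is {3+3, 2+2+1+1}. The candidates containing elements of all these cycle types are A_4 (6T4) of order 12, S_4 (6T7) of order 24, (C_3 x C_3) : C_4 (6T10) of order 36, PSL(2,5) (6T12) of order 60, A_6 (6T15) of order 360; the others are excluded. The observed types are precisely the cycle types that occur in A_4 (6T4) (apart from the identity). Each of the other remaining candidates has further cycle types, and by the Chebotarev density theorem the matching factorization patterns would occur for a proportion of primes equal to their share of the group: S_4 (6T7) additionally contains elements of type 4+2 (6 of its 24 elements, about 25% of primes); (C_3 x C_3) : C_4 (6T10) additionally contains elements of type 4+2, 3+1+1+1 (22 of its 36 elements, about 61% of primes); PSL(2,5) (6T12) additionally contains elements of type 5+1 (24 of its 60 elements, about 40% of primes); A_6 (6T15) additionally contains elements of type 5+1, 4+2, 3+1+1+1 (274 of its 360 elements, about 76% of primes). None of the 33 primes tested shows any such pattern (for each of these groups the chance of that is below 10^-4), which rules them out. Hence G = A_4 (6T4), of order 12.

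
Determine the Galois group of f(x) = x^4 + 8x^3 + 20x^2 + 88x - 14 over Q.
The polynomial is an irreducible quartic over Q and its discriminant is -1313998848, which is not a perfect square, so the Galois group is not contained in A_4. The resolvent cubic y^3 - 20*y^2 + 760*y - 7968 has exactly one rational root, so the Galois group is C_4 or D_4. The quartic remains irreducible over Q(sqrt(disc)), so the group is D_4.

D_4 (also written D4)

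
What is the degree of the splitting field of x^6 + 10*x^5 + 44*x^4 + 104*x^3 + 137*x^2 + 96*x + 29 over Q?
The degree of the splitting field over Q equals the order of the Galois group, so first determine the group. The polynomial f is an irreducible sextic over Q, so G = Gal(f/Q) is one of the 16 transitive subgroups 6T1, ..., 6T16 of S_6. The discriminant of f is -1075648, which is not a perfect square, so G is not contained in A_6. The transitive groups of degree 6 not contained in A_6 are: C_6 (6T1, order 6), S_3 (6T2, order 6), D_6 (6T3, order 12), C_3 x S_3 (6T5, order 18), A_4 x C_2 (6T6, order 24), S_4 (6T8, order 24), S_3 x S_3 (6T9, order 36), S_4 x C_2 (6T11, order 48), (S_3 x S_3) : C_2 (6T13, order 72), PGL(2,5) (6T14, order 120), S_6 (6T16, order 720). By Dedekind's theorem, for a prime p not dividing disc(f) the degrees of the irreducible factors of f mod p form the cycle type of an element of G. Factoring f modulo the 37 such primes p <= 167 (skipping 2, 7, which divide the discriminant), each new pattern first appears at: mod 3: f = (x^6 + x^5 + 2x^4 + 2x^3 + 2x^2 + 2), pattern 6; mod 11: f = (x^3 + 3x^2 + 8)(x^3 + 7x^2 + x + 5), pattern 3+3; mod 13: f = (x^2 + 6x + 4)(x^2 + 8x + 11)(x^2 + 9x + 11), pattern 2+2+2; mod 29: f = (x)(x + 3)(x + 13)(x + 14)(x + 16)(x + 22), pattern 1+1+1+1+1+1. No other pattern occurs in this range, so the set of observed cycle types is {6, 3+3, 2+2+2, 1+1+1+1+1+1}. The candidates containing elements of all these cycle types are C_6 (6T1) of order 6, D_6 (6T3) of order 12, C_3 x S_3 (6T5) of order 18, A_4 x C_2 (6T6) of order 24, S_3 x S_3 (6T9) of order 36, S_4 x C_2 (6T11) of order 48, (S_3 x S_3) : C_2 (6T13) of order 72, PGL(2,5) (6T14) of order 120, S_6 (6T16) of order 720; the others are excluded. The observed types are precisely the cycle types that occur in C_6 (6T1). Each of the other remaining candidates has further cycle types, and by the Chebotarev density theorem the matching factorization patterns would occur for a proportion of primes equal to their share of the group: D_6 (6T3) additionally contains elements of type 2+2+1+1 (3 of its 12 elements, about 25% of primes); C_3 x S_3 (6T5) additionally contains elements of type 3+1+1+1 (4 of its 18 elements, about 22% of primes); A_4 x C_2 (6T6) additionally contains elements of type 2+2+1+1, 2+1+1+1+1 (6 of its 24 elements, about 25% of primes); S_3 x S_3 (6T9) additionally contains elements of type 3+1+1+1, 2+2+1+1 (13 of its 36 elements, about 36% of primes); S_4 x C_2 (6T11) additionally contains elements of type 4+2, 4+1+1, 2+2+1+1, 2+1+1+1+1 (24 of its 48 elements, about 50% of primes); (S_3 x S_3) : C_2 (6T13) additionally contains elements of type 4+2, 3+2+1, 3+1+1+1, 2+2+1+1, 2+1+1+1+1 (49 of its 72 elements, about 68% of primes); PGL(2,5) (6T14) additionally contains elements of type 5+1, 4+1+1, 2+2+1+1 (69 of its 120 elements, about 58% of primes); S_6 (6T16) additionally contains elements of type 5+1, 4+2, 4+1+1, 3+2+1, 3+1+1+1, 2+2+1+1, 2+1+1+1+1 (544 of its 720 elements, about 76% of primes). None of the 37 primes tested shows any such pattern (for each of these groups the chance of that is below 10^-4), which rules them out. Hence G = C_6 (6T1), of order 6. The Galois group C_6 (6T1) has order 6, so the splitting field has degree 6 over Q.

6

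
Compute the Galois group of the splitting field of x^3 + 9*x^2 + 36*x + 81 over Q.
The polynomial is an irreducible cubic over Q and its discriminant is -22599, which is not a perfect square. For an irreducible cubic, a non-square discriminant gives Galois group S_3.

3T2: S_3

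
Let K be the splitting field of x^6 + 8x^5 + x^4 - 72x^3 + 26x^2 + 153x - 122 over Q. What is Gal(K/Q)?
The polynomial f is an irreducible sextic over Q, so G = Gal(f/Q) is one of the 16 transitive subgroups 6T1, ..., 6T16 of S_6. The discriminant of f is 30991489 = 5567^2, a perfect square, so G is contained in A_6. The transitive groups of degree 6 contained in A_6 are: A_4 (6T4, order 12), S_4 (6T7, order 24), (C_3 x C_3) : C_4 (6T10, order 36), PSL(2,5) (6T12, order 60), A_6 (6T15, order 360). By Dedekind's theorem, for a prime p not dividing disc(f) the degrees of the irreducible factors of f mod p form the cycle type of an element of G. Factoring f modulo the 21 such primes p <= 79 (skipping 19, which divides the discriminant), each new pattern first appears at: mod 2: f = (x)(x^5 + x^3 + 1), pattern 5+1; mod 7: f = (x^3 + 2x^2 + 4x + 2)(x^3 + 6x^2 + 6x + 2), pattern 3+3; mod 61: f = (x)(x + 1)(x^2 + 32x + 6)(x^2 + 36x + 56), pattern 2+2+1+1. No other pattern occurs in this range, so the set of observed cycle types is {5+1, 3+3, 2+2+1+1}. The candidates containing elements of all these cycle types are PSL(2,5) (6T12) of order 60, A_6 (6T15) of order 360; the others are excluded. The observed types are precisely the cycle types that occur in PSL(2,5) (6T12) (apart from the identity). Each of the other remaining candidates has further cycle types, and by the Chebotarev density theorem the matching factorization patterns would occur for a proportion of primes equal to their share of the group: A_6 (6T15) additionally contains elements of type 4+2, 3+1+1+1 (130 of its 360 elements, about 36% of primes). None of the 21 primes tested shows any such pattern (for each of these groups the chance of that is below 10^-4), which rules them out. Hence G = PSL(2,5) (6T12), of order 60.

6T12: PSL(2,5)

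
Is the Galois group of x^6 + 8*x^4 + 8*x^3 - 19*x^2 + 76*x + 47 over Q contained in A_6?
The polynomial is irreducible of degree 6 over Q. Its discriminant is 2046918914580544 = 45242888^2, a perfect square. A Galois group lies in the alternating group exactly when the discriminant is a square in Q, so the Galois group (S_4) is contained in A_6.

Yes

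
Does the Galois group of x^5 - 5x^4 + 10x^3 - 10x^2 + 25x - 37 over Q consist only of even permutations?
The polynomial is irreducible of degree 5 over Q. Its discriminant is 1024000000 = 32000^2, a perfect square. A Galois group lies in the alternating group exactly when the discriminant is a square in Q, so the Galois group (A_5) is contained in A_5.

Yes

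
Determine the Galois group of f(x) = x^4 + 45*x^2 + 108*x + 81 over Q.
The polynomial is an irreducible quartic over Q and its discriminant is 1947199824, which is not a perfect square, so the Galois group is not contained in A_4. The resolvent cubic y^3 - 45*y^2 - 324*y + 2916 is irreducible over Q. An irreducible resolvent with non-square discriminant gives S_4.

S_4 (also written S4)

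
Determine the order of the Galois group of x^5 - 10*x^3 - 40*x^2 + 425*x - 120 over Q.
10

The degree of the splitting field over Q equals the order of the Galois group, so first determine the group. The polynomial f is an irreducible quintic over Q, so G = Gal(f/Q) is a transitive subgroup of S_5: one of C_5 (5T1, order 5), D_5 (5T2, order 10), F_20 (5T3, order 20), A_5 (5T4, order 60) or S_5 (5T5, order 120). The discriminant of f is 2415919104000000 = 49152000^2, a perfect square, so G is contained in A_5. The transitive groups of degree 5 contained in A_5 are: C_5 (5T1, order 5), D_5 (5T2, order 10), A_5 (5T4, order 60). By Dedekind's theorem, for a prime p not dividing disc(f) the degrees of the irreducible factors of f mod p form the cycle type of an element of G. Factoring f modulo the 23 such primes p <= 101 (skipping 2, 3, 5, which divide the discriminant), each new pattern first appears at: mod 7: f = (x^5 + 4x^3 + 2x^2 + 5x + 6), pattern 5; mod 17: f = (x + 8)(x^2 + 3x + 5)(x^2 + 6x + 14), pattern 2+2+1. No other pattern occurs in this range, so the set of observed cycle types is {5, 2+2+1}. The candidates containing elements of all these cycle types are D_5 (5T2) of order 10, A_5 (5T4) of order 60; the others are excluded. The observed types are precisely the cycle types that occur in D_5 (5T2) (apart from the identity). Each of the other remaining candidates has further cycle types, and by the Chebotarev density theorem the matching factorization patterns would occur for a proportion of primes equal to their share of the group: A_5 (5T4) additionally contains elements of type 3+1+1 (20 of its 60 elements, about 33% of primes). None of the 23 primes tested shows any such pattern (for each of these groups the chance of that is below 10^-4), which rules them out. Hence G = D_5 (5T2), of order 10. The Galois group D_5 (5T2) has order 10, so the splitting field has degree 10 over Q.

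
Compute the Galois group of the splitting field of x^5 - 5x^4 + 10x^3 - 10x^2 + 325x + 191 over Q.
The polynomial f is an irreducible quintic over Q, so G = Gal(f/Q) is a transitive subgroup of S_5: one of C_5 (5T1, order 5), D_5 (5T2, order 10), F_20 (5T3, order 20), A_5 (5T4, order 60) or S_5 (5T5, order 120). The discriminant of f is 1073741824000000 = 32768000^2, a perfect square, so G is contained in A_5. The transitive groups of degree 5 contained in A_5 are: C_5 (5T1, order 5), D_5 (5T2, order 10), A_5 (5T4, order 60). By Dedekind's theorem, for a prime p not dividing disc(f) the degrees of the irreducible factors of f mod p form the cycle type of an element of G. Factoring f modulo the 2 such primes p <= 7 (skipping 2, 5, which divide the discriminant), each new pattern first appears at: mod 3: f = (x^5 + x^4 + x^3 + 2x^2 + x + 2), pattern 5; mod 7: f = (x + 3)(x + 5)(x^3 + x^2 + x + 2), pattern 3+1+1. No other pattern occurs in this range, so the set of observed cycle types is {5, 3+1+1}. Among the candidates above, the only group containing elements of all these cycle types is A_5 (5T4) — each of C_5 (5T1), D_5 (5T2) lacks at least one of them. Hence G = A_5 (5T4), of order 60.

A_5 (order 60)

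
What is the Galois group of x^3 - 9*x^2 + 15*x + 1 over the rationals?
The polynomial is an irreducible cubic over Q and its discriminant is 5184 = 72^2, a perfect square. For an irreducible cubic, a square discriminant forces the Galois group to be A_3, the cyclic group of order 3.

C_3 (order 3)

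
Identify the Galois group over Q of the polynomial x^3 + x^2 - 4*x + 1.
The polynomial is an irreducible cubic over Q and its discriminant is 169 = 13^2, a perfect square. For an irreducible cubic, a square discriminant forces the Galois group to be A_3, the cyclic group of order 3.

C_3 (order 3)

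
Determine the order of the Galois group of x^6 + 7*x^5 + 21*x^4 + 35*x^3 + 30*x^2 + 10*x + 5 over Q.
36

The degree of the splitting field over Q equals the order of the Galois group, so first determine the group. The polynomial f is an irreducible sextic over Q, so G = Gal(f/Q) is one of the 16 transitive subgroups 6T1, ..., 6T16 of S_6. The discriminant of f is 525625 = 725^2, a perfect square, so G is contained in A_6. The transitive groups of degree 6 contained in A_6 are: A_4 (6T4, order 12), S_4 (6T7, order 24), (C_3 x C_3) : C_4 (6T10, order 36), PSL(2,5) (6T12, order 60), A_6 (6T15, order 360). By Dedekind's theorem, for a prime p not dividing disc(f) the degrees of the irreducible factors of f mod p form the cycle type of an element of G. Factoring f modulo the 19 such primes p <= 73 (skipping 5, 29, which divide the discriminant), each new pattern first appears at: mod 2: f = (x^2 + x + 1)(x^4 + x + 1), pattern 4+2; mod 11: f = (x^3 + 2x + 2)(x^3 + 7x^2 + 8x + 8), pattern 3+3; mod 19: f = (x + 12)(x + 13)(x^2 + 6x + 10)(x^2 + 14x + 12), pattern 2+2+1+1; mod 61: f = (x + 29)(x + 36)(x + 43)(x^3 + 21x^2 + 14x + 14), pattern 3+1+1+1. No other pattern occurs in this range, so the set of observed cycle types is {4+2, 3+3, 2+2+1+1, 3+1+1+1}. The candidates containing elements of all these cycle types are (C_3 x C_3) : C_4 (6T10) of order 36, A_6 (6T15) of order 360; the others are excluded. The observed types are precisely the cycle types that occur in (C_3 x C_3) : C_4 (6T10) (apart from the identity). Each of the other remaining candidates has further cycle types, and by the Chebotarev density theorem the matching factorization patterns would occur for a proportion of primes equal to their share of the group: A_6 (6T15) additionally contains elements of type 5+1 (144 of its 360 elements, about 40% of primes). None of the 19 primes tested shows any such pattern (for each of these groups the chance of that is below 10^-4), which rules them out. Hence G = (C_3 x C_3) : C_4 (6T10), of order 36. The Galois group (C_3 x C_3) : C_4 (6T10) has order 36, so the splitting field has degree 36 over Q.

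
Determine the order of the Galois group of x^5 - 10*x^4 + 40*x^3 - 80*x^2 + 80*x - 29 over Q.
The degree of the splitting field over Q equals the order of the Galois group, so first determine the group. The polynomial f is an irreducible quintic over Q, so G = Gal(f/Q) is a transitive subgroup of S_5: one of C_5 (5T1, order 5), D_5 (5T2, order 10), F_20 (5T3, order 20), A_5 (5T4, order 60) or S_5 (5T5, order 120). The discriminant of f is 253125, which is not a perfect square, so G is not contained in A_5. The transitive groups of degree 5 not contained in A_5 are: F_20 (5T3, order 20), S_5 (5T5, order 120). By Dedekind's theorem, for a prime p not dividing disc(f) the degrees of the irreducible factors of f mod p form the cycle type of an element of G. Factoring f modulo the 18 such primes p <= 71 (skipping 3, 5, which divide the discriminant), each new pattern first appears at: mod 2: f = (x + 1)(x^4 + x^3 + x^2 + x + 1), pattern 4+1; mod 11: f = (x^5 + x^4 + 7x^3 + 8x^2 + 3x + 4), pattern 5; mod 19: f = (x + 8)(x^2 + 3x + 14)(x^2 + 17x + 5), pattern 2+2+1; mod 41: f = (x + 9)(x + 10)(x + 26)(x + 32)(x + 36), pattern 1+1+1+1+1. No other pattern occurs in this range, so the set of observed cycle types is {4+1, 5, 2+2+1, 1+1+1+1+1}. The candidates containing elements of all these cycle types are F_20 (5T3) of order 20, S_5 (5T5) of order 120; the others are excluded. The observed types are precisely the cycle types that occur in F_20 (5T3). Each of the other remaining candidates has further cycle types, and by the Chebotarev density theorem the matching factorization patterns would occur for a proportion of primes equal to their share of the group: S_5 (5T5) additionally contains elements of type 3+2, 3+1+1, 2+1+1+1 (50 of its 120 elements, about 42% of primes). None of the 18 primes tested shows any such pattern (for each of these groups the chance of that is below 10^-4), which rules them out. Hence G = F_20 (5T3), of order 20. The Galois group F_20 (5T3) has order 20, so the splitting field has degree 20 over Q.

20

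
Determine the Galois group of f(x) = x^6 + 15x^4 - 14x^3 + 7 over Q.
PGL(2,5) (order 120)

The polynomial f is an irreducible sextic over Q, so G = Gal(f/Q) is one of the 16 transitive subgroups 6T1, ..., 6T16 of S_6. The discriminant of f is -5217636731328, which is not a perfect square, so G is not contained in A_6. The transitive groups of degree 6 not contained in A_6 are: C_6 (6T1, order 6), S_3 (6T2, order 6), D_6 (6T3, order 12), C_3 x S_3 (6T5, order 18), A_4 x C_2 (6T6, order 24), S_4 (6T8, order 24), S_3 x S_3 (6T9, order 36), S_4 x C_2 (6T11, order 48), (S_3 x S_3) : C_2 (6T13, order 72), PGL(2,5) (6T14, order 120), S_6 (6T16, order 720). By Dedekind's theorem, for a prime p not dividing disc(f) the degrees of the irreducible factors of f mod p form the cycle type of an element of G. Factoring f modulo the 21 such primes p <= 89 (skipping 2, 3, 7, which divide the discriminant), each new pattern first appears at: mod 5: f = (x^6 + x^3 + 2), pattern 6; mod 11: f = (x + 8)(x^5 + 3x^4 + 2x^3 + 3x^2 + 9x + 5), pattern 5+1; mod 13: f = (x + 8)(x + 10)(x^4 + 8x^3 + 12x^2 + x + 10), pattern 4+1+1; mod 23: f = (x + 10)(x + 12)(x^2 + 6x + 21)(x^2 + 18x + 20), pattern 2+2+1+1; mod 43: f = (x^3 + 5x^2 + 9x + 39)(x^3 + 38x^2 + 31x + 9), pattern 3+3; mod 61: f = (x^2 + 21x + 40)(x^2 + 45x + 58)(x^2 + 56x + 34), pattern 2+2+2. No other pattern occurs in this range, so the set of observed cycle types is {6, 5+1, 4+1+1, 2+2+1+1, 3+3, 2+2+2}. The candidates containing elements of all these cycle types are PGL(2,5) (6T14) of order 120, S_6 (6T16) of order 720; the others are excluded. The observed types are precisely the cycle types that occur in PGL(2,5) (6T14) (apart from the identity). Each of the other remaining candidates has further cycle types, and by the Chebotarev density theorem the matching factorization patterns would occur for a proportion of primes equal to their share of the group: S_6 (6T16) additionally contains elements of type 4+2, 3+2+1, 3+1+1+1, 2+1+1+1+1 (265 of its 720 elements, about 37% of primes). None of the 21 primes tested shows any such pattern (for each of these groups the chance of that is below 10^-4), which rules them out. Hence G = PGL(2,5) (6T14), of order 120.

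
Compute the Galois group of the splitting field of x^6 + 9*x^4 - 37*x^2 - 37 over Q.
The polynomial f is an irreducible sextic over Q, so G = Gal(f/Q) is one of the 16 transitive subgroups 6T1, ..., 6T16 of S_6. The discriminant of f is 870211913777152, which is not a perfect square, so G is not contained in A_6. The transitive groups of degree 6 not contained in A_6 are: C_6 (6T1, order 6), S_3 (6T2, order 6), D_6 (6T3, order 12), C_3 x S_3 (6T5, order 18), A_4 x C_2 (6T6, order 24), S_4 (6T8, order 24), S_3 x S_3 (6T9, order 36), S_4 x C_2 (6T11, order 48), (S_3 x S_3) : C_2 (6T13, order 72), PGL(2,5) (6T14, order 120), S_6 (6T16, order 720). By Dedekind's theorem, for a prime p not dividing disc(f) the degrees of the irreducible factors of f mod p form the cycle type of an element of G. Factoring f modulo the 22 such primes p <= 89 (skipping 2, 37, which divide the discriminant), each new pattern first appears at: mod 3: f = (x^3 + x^2 + 2x + 1)(x^3 + 2x^2 + 2x + 2), pattern 3+3; mod 5: f = (x^2 + 2)(x^2 + 2x + 3)(x^2 + 3x + 3), pattern 2+2+2; mod 17: f = (x + 3)(x + 14)(x^4 + x^2 + 6), pattern 4+1+1; mod 67: f = (x + 9)(x + 58)(x^2 + 25)(x^2 + 65), pattern 2+2+1+1. No other pattern occurs in this range, so the set of observed cycle types is {3+3, 2+2+2, 4+1+1, 2+2+1+1}. The candidates containing elements of all these cycle types are S_4 (6T8) of order 24, S_4 x C_2 (6T11) of order 48, PGL(2,5) (6T14) of order 120, S_6 (6T16) of order 720; the others are excluded. The observed types are precisely the cycle types that occur in S_4 (6T8) (apart from the identity). Each of the other remaining candidates has further cycle types, and by the Chebotarev density theorem the matching factorization patterns would occur for a proportion of primes equal to their share of the group: S_4 x C_2 (6T11) additionally contains elements of type 6, 4+2, 2+1+1+1+1 (17 of its 48 elements, about 35% of primes); PGL(2,5) (6T14) additionally contains elements of type 6, 5+1 (44 of its 120 elements, about 37% of primes); S_6 (6T16) additionally contains elements of type 6, 5+1, 4+2, 3+2+1, 3+1+1+1, 2+1+1+1+1 (529 of its 720 elements, about 73% of primes). None of the 22 primes tested shows any such pattern (for each of these groups the chance of that is below 10^-4), which rules them out. Hence G = S_4 (6T8), of order 24.

S_4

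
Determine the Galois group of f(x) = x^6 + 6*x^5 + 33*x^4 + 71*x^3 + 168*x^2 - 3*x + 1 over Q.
The polynomial f is an irreducible sextic over Q, so G = Gal(f/Q) is one of the 16 transitive subgroups 6T1, ..., 6T16 of S_6. The discriminant of f is -401254544639403, which is not a perfect square, so G is not contained in A_6. The transitive groups of degree 6 not contained in A_6 are: C_6 (6T1, order 6), S_3 (6T2, order 6), D_6 (6T3, order 12), C_3 x S_3 (6T5, order 18), A_4 x C_2 (6T6, order 24), S_4 (6T8, order 24), S_3 x S_3 (6T9, order 36), S_4 x C_2 (6T11, order 48), (S_3 x S_3) : C_2 (6T13, order 72), PGL(2,5) (6T14, order 120), S_6 (6T16, order 720). By Dedekind's theorem, for a prime p not dividing disc(f) the degrees of the irreducible factors of f mod p form the cycle type of an element of G. Factoring f modulo the 33 such primes p <= 151 (skipping 3, 7, 13, which divide the discriminant), each new pattern first appears at: mod 2: f = (x^6 + x^4 + x^3 + x + 1), pattern 6; mod 17: f = (x^2 + 3x + 9)(x^2 + 8x + 13)(x^2 + 12x + 8), pattern 2+2+2; mod 19: f = (x^3 + 3x^2 + 7)(x^3 + 3x^2 + 5x + 11), pattern 3+3; mod 31: f = (x + 4)(x + 10)(x + 20)(x^3 + 3x^2 + 14x + 5), pattern 3+1+1+1; mod 73: f = (x + 2)(x + 12)(x + 18)(x + 24)(x + 46)(x + 50), pattern 1+1+1+1+1+1. No other pattern occurs in this range, so the set of observed cycle types is {6, 2+2+2, 3+3, 3+1+1+1, 1+1+1+1+1+1}. The candidates containing elements of all these cycle types are C_3 x S_3 (6T5) of order 18, S_3 x S_3 (6T9) of order 36, (S_3 x S_3) : C_2 (6T13) of order 72, S_6 (6T16) of order 720; the others are excluded. The observed types are precisely the cycle types that occur in C_3 x S_3 (6T5). Each of the other remaining candidates has further cycle types, and by the Chebotarev density theorem the matching factorization patterns would occur for a proportion of primes equal to their share of the group: S_3 x S_3 (6T9) additionally contains elements of type 2+2+1+1 (9 of its 36 elements, about 25% of primes); (S_3 x S_3) : C_2 (6T13) additionally contains elements of type 4+2, 3+2+1, 2+2+1+1, 2+1+1+1+1 (45 of its 72 elements, about 62% of primes); S_6 (6T16) additionally contains elements of type 5+1, 4+2, 4+1+1, 3+2+1, 2+2+1+1, 2+1+1+1+1 (504 of its 720 elements, about 70% of primes). None of the 33 primes tested shows any such pattern (for each of these groups the chance of that is below 10^-4), which rules them out. Hence G = C_3 x S_3 (6T5), of order 18.

C_3 x S_3, the group 6T5 of order 18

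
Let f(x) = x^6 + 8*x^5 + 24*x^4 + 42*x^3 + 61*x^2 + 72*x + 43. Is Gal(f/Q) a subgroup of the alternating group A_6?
The polynomial is irreducible of degree 6 over Q. Its discriminant is 13191900736 = 114856^2, a perfect square. A Galois group lies in the alternating group exactly when the discriminant is a square in Q, so the Galois group (A_4) is contained in A_6.

Yes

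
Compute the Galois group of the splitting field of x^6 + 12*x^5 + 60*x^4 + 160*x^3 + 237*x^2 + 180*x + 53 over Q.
The polynomial f is an irreducible sextic over Q, so G = Gal(f/Q) is one of the 16 transitive subgroups 6T1, ..., 6T16 of S_6. The discriminant of f is -419904, which is not a perfect square, so G is not contained in A_6. The transitive groups of degree 6 not contained in A_6 are: C_6 (6T1, order 6), S_3 (6T2, order 6), D_6 (6T3, order 12), C_3 x S_3 (6T5, order 18), A_4 x C_2 (6T6, order 24), S_4 (6T8, order 24), S_3 x S_3 (6T9, order 36), S_4 x C_2 (6T11, order 48), (S_3 x S_3) : C_2 (6T13, order 72), PGL(2,5) (6T14, order 120), S_6 (6T16, order 720). By Dedekind's theorem, for a prime p not dividing disc(f) the degrees of the irreducible factors of f mod p form the cycle type of an element of G. Factoring f modulo the 33 such primes p <= 149 (skipping 2, 3, which divide the discriminant), each new pattern first appears at: mod 5: f = (x^3 + 3x^2 + 2x + 3)(x^3 + 4x^2 + x + 1), pattern 3+3; mod 7: f = (x^6 + 5x^5 + 4x^4 + 6x^3 + 6x^2 + 5x + 4), pattern 6; mod 17: f = (x + 10)(x + 11)(x^2 + 4x + 7)(x^2 + 4x + 14), pattern 2+2+1+1; mod 19: f = (x + 5)(x + 10)(x + 13)(x + 18)(x^2 + 4x + 1), pattern 2+1+1+1+1; mod 71: f = (x^2 + 4x + 20)(x^2 + 4x + 29)(x^2 + 4x + 34), pattern 2+2+2. No other pattern occurs in this range, so the set of observed cycle types is {3+3, 6, 2+2+1+1, 2+1+1+1+1, 2+2+2}. The candidates containing elements of all these cycle types are A_4 x C_2 (6T6) of order 24, S_4 x C_2 (6T11) of order 48, (S_3 x S_3) : C_2 (6T13) of order 72, S_6 (6T16) of order 720; the others are excluded. The observed types are precisely the cycle types that occur in A_4 x C_2 (6T6) (apart from the identity). Each of the other remaining candidates has further cycle types, and by the Chebotarev density theorem the matching factorization patterns would occur for a proportion of primes equal to their share of the group: S_4 x C_2 (6T11) additionally contains elements of type 4+2, 4+1+1 (12 of its 48 elements, about 25% of primes); (S_3 x S_3) : C_2 (6T13) additionally contains elements of type 4+2, 3+2+1, 3+1+1+1 (34 of its 72 elements, about 47% of primes); S_6 (6T16) additionally contains elements of type 5+1, 4+2, 4+1+1, 3+2+1, 3+1+1+1 (484 of its 720 elements, about 67% of primes). None of the 33 primes tested shows any such pattern (for each of these groups the chance of that is below 10^-4), which rules them out. Hence G = A_4 x C_2 (6T6), of order 24.

6T6: A_4 x C_2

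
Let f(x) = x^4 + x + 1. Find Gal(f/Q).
The polynomial is an irreducible quartic over Q and its discriminant is 229, which is not a perfect square, so the Galois group is not contained in A_4. The resolvent cubic y^3 - 4*y - 1 is irreducible over Q. An irreducible resolvent with non-square discriminant gives S_4.

S_4 (also written S4)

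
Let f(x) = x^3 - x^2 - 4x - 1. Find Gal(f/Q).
C_3 (also written C3)

The polynomial is an irreducible cubic over Q and its discriminant is 169 = 13^2, a perfect square. For an irreducible cubic, a square discriminant forces the Galois group to be A_3, the cyclic group of order 3.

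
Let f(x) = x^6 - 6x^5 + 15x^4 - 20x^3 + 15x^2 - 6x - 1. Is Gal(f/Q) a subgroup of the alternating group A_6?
No

The polynomial is irreducible of degree 6 over Q. Its discriminant is 1492992, which is not a perfect square. A Galois group lies in the alternating group exactly when the discriminant is a square in Q, so the Galois group (D_6) is not contained in A_6.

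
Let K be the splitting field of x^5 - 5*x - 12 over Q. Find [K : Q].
10

The degree of the splitting field over Q equals the order of the Galois group, so first determine the group. The polynomial f is an irreducible quintic over Q, so G = Gal(f/Q) is a transitive subgroup of S_5: one of C_5 (5T1, order 5), D_5 (5T2, order 10), F_20 (5T3, order 20), A_5 (5T4, order 60) or S_5 (5T5, order 120). The discriminant of f is 64000000 = 8000^2, a perfect square, so G is contained in A_5. The transitive groups of degree 5 contained in A_5 are: C_5 (5T1, order 5), D_5 (5T2, order 10), A_5 (5T4, order 60). By Dedekind's theorem, for a prime p not dividing disc(f) the degrees of the irreducible factors of f mod p form the cycle type of an element of G. Factoring f modulo the 23 such primes p <= 97 (skipping 2, 5, which divide the discriminant), each new pattern first appears at: mod 3: f = (x)(x^2 + x + 2)(x^2 + 2x + 2), pattern 2+2+1; mod 7: f = (x^5 + 2x + 2), pattern 5. No other pattern occurs in this range, so the set of observed cycle types is {2+2+1, 5}. The candidates containing elements of all these cycle types are D_5 (5T2) of order 10, A_5 (5T4) of order 60; the others are excluded. The observed types are precisely the cycle types that occur in D_5 (5T2) (apart from the identity). Each of the other remaining candidates has further cycle types, and by the Chebotarev density theorem the matching factorization patterns would occur for a proportion of primes equal to their share of the group: A_5 (5T4) additionally contains elements of type 3+1+1 (20 of its 60 elements, about 33% of primes). None of the 23 primes tested shows any such pattern (for each of these groups the chance of that is below 10^-4), which rules them out. Hence G = D_5 (5T2), of order 10. The Galois group D_5 (5T2) has order 10, so the splitting field has degree 10 over Q.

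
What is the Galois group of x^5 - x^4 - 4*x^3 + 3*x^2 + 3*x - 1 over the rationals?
C_5 (order 5)

The polynomial f is an irreducible quintic over Q, so G = Gal(f/Q) is a transitive subgroup of S_5: one of C_5 (5T1, order 5), D_5 (5T2, order 10), F_20 (5T3, order 20), A_5 (5T4, order 60) or S_5 (5T5, order 120). The discriminant of f is 14641 = 121^2, a perfect square, so G is contained in A_5. The transitive groups of degree 5 contained in A_5 are: C_5 (5T1, order 5), D_5 (5T2, order 10), A_5 (5T4, order 60). By Dedekind's theorem, for a prime p not dividing disc(f) the degrees of the irreducible factors of f mod p form the cycle type of an element of G. Factoring f modulo the 14 such primes p <= 47 (skipping 11, which divides the discriminant), each new pattern first appears at: mod 2: f = (x^5 + x^4 + x^2 + x + 1), pattern 5; mod 23: f = (x + 4)(x + 6)(x + 10)(x + 11)(x + 14), pattern 1+1+1+1+1. No other pattern occurs in this range, so the set of observed cycle types is {5, 1+1+1+1+1}. The candidates containing elements of all these cycle types are C_5 (5T1) of order 5, D_5 (5T2) of order 10, A_5 (5T4) of order 60; the others are excluded. The observed types are precisely the cycle types that occur in C_5 (5T1). Each of the other remaining candidates has further cycle types, and by the Chebotarev density theorem the matching factorization patterns would occur for a proportion of primes equal to their share of the group: D_5 (5T2) additionally contains elements of type 2+2+1 (5 of its 10 elements, about 50% of primes); A_5 (5T4) additionally contains elements of type 3+1+1, 2+2+1 (35 of its 60 elements, about 58% of primes). None of the 14 primes tested shows any such pattern (for each of these groups the chance of that is below 10^-4), which rules them out. Hence G = C_5 (5T1), of order 5.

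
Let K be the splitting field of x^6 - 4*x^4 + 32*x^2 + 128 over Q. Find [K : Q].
The degree of the splitting field over Q equals the order of the Galois group, so first determine the group. The polynomial f is an irreducible sextic over Q, so G = Gal(f/Q) is one of the 16 transitive subgroups 6T1, ..., 6T16 of S_6. The discriminant of f is -5497558138880000, which is not a perfect square, so G is not contained in A_6. The transitive groups of degree 6 not contained in A_6 are: C_6 (6T1, order 6), S_3 (6T2, order 6), D_6 (6T3, order 12), C_3 x S_3 (6T5, order 18), A_4 x C_2 (6T6, order 24), S_4 (6T8, order 24), S_3 x S_3 (6T9, order 36), S_4 x C_2 (6T11, order 48), (S_3 x S_3) : C_2 (6T13, order 72), PGL(2,5) (6T14, order 120), S_6 (6T16, order 720). By Dedekind's theorem, for a prime p not dividing disc(f) the degrees of the irreducible factors of f mod p form the cycle type of an element of G. Factoring f modulo the 22 such primes p <= 89 (skipping 2, 5, which divide the discriminant), each new pattern first appears at: mod 3: f = (x^3 + x^2 + 2)(x^3 + 2x^2 + 1), pattern 3+3; mod 7: f = (x^2 + 1)(x^2 + 2x + 3)(x^2 + 5x + 3), pattern 2+2+2; mod 13: f = (x + 5)(x + 8)(x^4 + 8x^2 + 11), pattern 4+1+1; mod 43: f = (x + 19)(x + 24)(x^2 + 16)(x^2 + 40), pattern 2+2+1+1. No other pattern occurs in this range, so the set of observed cycle types is {3+3, 2+2+2, 4+1+1, 2+2+1+1}. The candidates containing elements of all these cycle types are S_4 (6T8) of order 24, S_4 x C_2 (6T11) of order 48, PGL(2,5) (6T14) of order 120, S_6 (6T16) of order 720; the others are excluded. The observed types are precisely the cycle types that occur in S_4 (6T8) (apart from the identity). Each of the other remaining candidates has further cycle types, and by the Chebotarev density theorem the matching factorization patterns would occur for a proportion of primes equal to their share of the group: S_4 x C_2 (6T11) additionally contains elements of type 6, 4+2, 2+1+1+1+1 (17 of its 48 elements, about 35% of primes); PGL(2,5) (6T14) additionally contains elements of type 6, 5+1 (44 of its 120 elements, about 37% of primes); S_6 (6T16) additionally contains elements of type 6, 5+1, 4+2, 3+2+1, 3+1+1+1, 2+1+1+1+1 (529 of its 720 elements, about 73% of primes). None of the 22 primes tested shows any such pattern (for each of these groups the chance of that is below 10^-4), which rules them out. Hence G = S_4 (6T8), of order 24. The Galois group S_4 (6T8) has order 24, so the splitting field has degree 24 over Q.

24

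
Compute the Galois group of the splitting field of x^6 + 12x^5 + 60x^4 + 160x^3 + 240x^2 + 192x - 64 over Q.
The polynomial f is an irreducible sextic over Q, so G = Gal(f/Q) is one of the 16 transitive subgroups 6T1, ..., 6T16 of S_6. The discriminant of f is 1603087953297408, which is not a perfect square, so G is not contained in A_6. The transitive groups of degree 6 not contained in A_6 are: C_6 (6T1, order 6), S_3 (6T2, order 6), D_6 (6T3, order 12), C_3 x S_3 (6T5, order 18), A_4 x C_2 (6T6, order 24), S_4 (6T8, order 24), S_3 x S_3 (6T9, order 36), S_4 x C_2 (6T11, order 48), (S_3 x S_3) : C_2 (6T13, order 72), PGL(2,5) (6T14, order 120), S_6 (6T16, order 720). By Dedekind's theorem, for a prime p not dividing disc(f) the degrees of the irreducible factors of f mod p form the cycle type of an element of G. Factoring f modulo the 79 such primes p <= 419 (skipping 2, 3, which divide the discriminant), each new pattern first appears at: mod 5: f = (x^2 + x + 1)(x^2 + 2x + 3)(x^2 + 4x + 2), pattern 2+2+2; mod 7: f = (x^3 + 6x^2 + 5x + 4)(x^3 + 6x^2 + 5x + 5), pattern 3+3; mod 13: f = (x^6 + 12x^5 + 8x^4 + 4x^3 + 6x^2 + 10x + 1), pattern 6; mod 17: f = (x + 9)(x + 12)(x^2 + 11x + 16)(x^2 + 14x + 5), pattern 2+2+1+1; mod 31: f = (x + 6)(x + 9)(x + 13)(x + 22)(x + 26)(x + 29), pattern 1+1+1+1+1+1. No other pattern occurs in this range, so the set of observed cycle types is {2+2+2, 3+3, 6, 2+2+1+1, 1+1+1+1+1+1}. The candidates containing elements of all these cycle types are D_6 (6T3) of order 12, A_4 x C_2 (6T6) of order 24, S_3 x S_3 (6T9) of order 36, S_4 x C_2 (6T11) of order 48, (S_3 x S_3) : C_2 (6T13) of order 72, PGL(2,5) (6T14) of order 120, S_6 (6T16) of order 720; the others are excluded. The observed types are precisely the cycle types that occur in D_6 (6T3). Each of the other remaining candidates has further cycle types, and by the Chebotarev density theorem the matching factorization patterns would occur for a proportion of primes equal to their share of the group: A_4 x C_2 (6T6) additionally contains elements of type 2+1+1+1+1 (3 of its 24 elements, about 12% of primes); S_3 x S_3 (6T9) additionally contains elements of type 3+1+1+1 (4 of its 36 elements, about 11% of primes); S_4 x C_2 (6T11) additionally contains elements of type 4+2, 4+1+1, 2+1+1+1+1 (15 of its 48 elements, about 31% of primes); (S_3 x S_3) : C_2 (6T13) additionally contains elements of type 4+2, 3+2+1, 3+1+1+1, 2+1+1+1+1 (40 of its 72 elements, about 56% of primes); PGL(2,5) (6T14) additionally contains elements of type 5+1, 4+1+1 (54 of its 120 elements, about 45% of primes); S_6 (6T16) additionally contains elements of type 5+1, 4+2, 4+1+1, 3+2+1, 3+1+1+1, 2+1+1+1+1 (499 of its 720 elements, about 69% of primes). None of the 79 primes tested shows any such pattern (for each of these groups the chance of that is below 10^-4), which rules them out. Hence G = D_6 (6T3), of order 12.

D_6 (also written D6)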